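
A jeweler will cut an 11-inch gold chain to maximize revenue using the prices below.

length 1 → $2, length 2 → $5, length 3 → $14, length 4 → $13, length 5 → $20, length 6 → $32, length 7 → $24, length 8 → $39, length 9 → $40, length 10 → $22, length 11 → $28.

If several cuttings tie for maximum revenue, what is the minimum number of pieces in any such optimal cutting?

Let r[k] be the best obtainable value from length k. For each k, try every first piece i and keep the best of price[i] + r[k−i].
r[1] = 2
r[2] = max(2+2, 5+0) = 5
r[3] = max(2+5, 5+2, 14+0) = 14
r[4] = max(2+14, 5+5, 14+2, 13+0) = 16
r[5] = max(2+16, 5+14, 14+5, 13+2, 20+0) = 20
r[6] = max(2+20, 5+16, 14+14, 13+5, 20+2, 32+0) = 32
r[7] = max(2+32, 5+20, 14+16, …, 32+2, 24+0) = 34
r[8] = max(2+34, 5+32, 14+20, …, 24+2, 39+0) = 39
r[9] = max(2+39, 5+34, 14+32, …, 39+2, 40+0) = 46
r[10] = max(2+46, 5+39, 14+34, …, 40+2, 22+0) = 48
r[11] = max(2+48, 5+46, 14+39, …, 22+2, 28+0) = 53
Maximum revenue is $53.
Now minimize piece count subject to staying optimal: for each k, pieces[k] = 1 + min over i with p[i]+r[k−i]=r[k] of pieces[k−i].
pieces[8] = 1
pieces[9] = 2
pieces[10] = 3
pieces[11] = 2

2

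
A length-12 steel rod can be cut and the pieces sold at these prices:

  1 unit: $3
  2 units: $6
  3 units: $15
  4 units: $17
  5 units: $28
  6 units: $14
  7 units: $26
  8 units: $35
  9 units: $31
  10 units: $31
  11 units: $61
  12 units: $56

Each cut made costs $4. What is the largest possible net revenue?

Let v[k] be the best obtainable value from length k. For each k, try every first piece i and keep the best of price[i] + v[k−i] minus the 4 cut fee when i<k.
v[1] = 3
v[2] = 6
v[3] = 15
v[4] = 17
v[5] = 28
v[6] = 27  (first piece 1, then v[5]=28)
v[7] = 30  (first piece 2, then v[5]=28)
v[8] = 39  (first piece 3, then v[5]=28)
v[9] = 41  (first piece 4, then v[5]=28)
v[10] = 52  (first piece 5, then v[5]=28)
v[11] = 61
v[12] = 60  (first piece 1, then v[11]=61)
One optimal plan: pieces 11 + 1 (1 cut) → $64 − $4 = $60.

60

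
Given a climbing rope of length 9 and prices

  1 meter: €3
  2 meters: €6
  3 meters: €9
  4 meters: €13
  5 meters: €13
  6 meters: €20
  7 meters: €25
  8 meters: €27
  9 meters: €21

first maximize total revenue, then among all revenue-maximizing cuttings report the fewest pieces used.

2

Build r[k] bottom-up: r[k] = max over allowed piece i of (p[i] + r[k−i]).
r[1] = 3
r[2] = max(3+3, 6+0) = 6
r[3] = max(3+6, 6+3, 9+0) = 9
r[4] = max(3+9, 6+6, 9+3, 13+0) = 13
r[5] = max(3+13, 6+9, 9+6, 13+3, 13+0) = 16
r[6] = max(3+16, 6+13, 9+9, 13+6, 13+3, 20+0) = 20
r[7] = max(3+20, 6+16, 9+13, …, 20+3, 25+0) = 25
r[8] = max(3+25, 6+20, 9+16, …, 25+3, 27+0) = 28
r[9] = max(3+28, 6+25, 9+20, …, 27+3, 21+0) = 31
Maximum revenue is €31.
Now minimize piece count subject to staying optimal: for each k, pieces[k] = 1 + min over i with p[i]+r[k−i]=r[k] of pieces[k−i].
pieces[6] = 1
pieces[7] = 1
pieces[8] = 2
pieces[9] = 2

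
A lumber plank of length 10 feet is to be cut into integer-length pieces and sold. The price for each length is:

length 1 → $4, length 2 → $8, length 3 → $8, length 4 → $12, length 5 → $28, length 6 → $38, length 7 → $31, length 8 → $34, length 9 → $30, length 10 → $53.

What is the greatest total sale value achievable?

56

Consider every possible first cut. v[k] is the best of p[i]+v[k−i] over all sellable i≤k.
v[1] = 4
v[2] = max(4+4, 8+0) = 8
v[3] = max(4+8, 8+4, 8+0) = 12
v[4] = max(4+12, 8+8, 8+4, 12+0) = 16
v[5] = max(4+16, 8+12, 8+8, 12+4, 28+0) = 28
v[6] = max(4+28, 8+16, 8+12, 12+8, 28+4, 38+0) = 38
v[7] = max(4+38, 8+28, 8+16, …, 38+4, 31+0) = 42
v[8] = max(4+42, 8+38, 8+28, …, 31+4, 34+0) = 46
v[9] = max(4+46, 8+42, 8+38, …, 34+4, 30+0) = 50
v[10] = max(4+50, 8+46, 8+42, …, 30+4, 53+0) = 56
One optimal cutting: 5 + 5 → $28 + $28 = $56.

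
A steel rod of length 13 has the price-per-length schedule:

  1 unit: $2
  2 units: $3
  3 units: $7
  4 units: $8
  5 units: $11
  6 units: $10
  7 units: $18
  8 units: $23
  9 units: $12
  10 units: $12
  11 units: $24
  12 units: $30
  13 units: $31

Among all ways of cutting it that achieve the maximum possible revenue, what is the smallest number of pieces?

Consider every possible first cut. r[k] is the best of p[i]+r[k−i] over all sellable i≤k.
r[1] = 2
r[2] = 4  (first piece 1, then r[1]=2)
r[3] = 7
r[4] = 9  (first piece 1, then r[3]=7)
r[5] = 11  (first piece 1, then r[4]=9)
r[6] = 14  (first piece 3, then r[3]=7)
r[7] = 18
r[8] = 23
r[9] = 25  (first piece 1, then r[8]=23)
r[10] = 27  (first piece 1, then r[9]=25)
r[11] = 30  (first piece 3, then r[8]=23)
r[12] = 32  (first piece 1, then r[11]=30)
r[13] = 34  (first piece 1, then r[12]=32)
Maximum revenue is $34.
Now minimize piece count subject to staying optimal: for each k, pieces[k] = 1 + min over i with p[i]+r[k−i]=r[k] of pieces[k−i].
pieces[10] = 3
pieces[11] = 2
pieces[12] = 3
pieces[13] = 2

2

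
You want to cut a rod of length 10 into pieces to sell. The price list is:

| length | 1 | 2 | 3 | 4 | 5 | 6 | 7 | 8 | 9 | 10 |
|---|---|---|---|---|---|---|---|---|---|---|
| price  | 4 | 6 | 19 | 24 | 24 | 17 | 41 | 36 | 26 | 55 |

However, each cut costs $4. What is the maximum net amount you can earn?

56

Consider every possible first cut. net[k] is the best of p[i]+net[k−i] over all sellable i≤k, charging 4 whenever i<k.
net[1] = 4
net[2] = max(4+4-4, 6+0) = 6
net[3] = max(4+6-4, 6+4-4, 19+0) = 19
net[4] = max(4+19-4, 6+6-4, 19+4-4, 24+0) = 24
net[5] = max(4+24-4, 6+19-4, 19+6-4, 24+4-4, 24+0) = 24
net[6] = max(4+24-4, 6+24-4, 19+19-4, 24+6-4, 24+4-4, 17+0) = 34
net[7] = max(4+34-4, 6+24-4, 19+24-4, …, 17+4-4, 41+0) = 41
net[8] = max(4+41-4, 6+34-4, 19+24-4, …, 41+4-4, 36+0) = 44
net[9] = max(4+44-4, 6+41-4, 19+34-4, …, 36+4-4, 26+0) = 49
net[10] = max(4+49-4, 6+44-4, 19+41-4, …, 26+4-4, 55+0) = 56
One optimal plan: pieces 7 + 3 (1 cut) → $60 − $4 = $56.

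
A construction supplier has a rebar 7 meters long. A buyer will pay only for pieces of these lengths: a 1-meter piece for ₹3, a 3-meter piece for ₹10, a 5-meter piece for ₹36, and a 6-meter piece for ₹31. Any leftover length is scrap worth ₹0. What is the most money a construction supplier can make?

Build best[k] bottom-up: best[k] = max over allowed piece i of (p[i] + best[k−i]).
best[1] = 3
best[2] = 6  (first piece 1, then best[1]=3)
best[3] = max(3+6, 10+0) = 10
best[4] = max(3+10, 10+3) = 13
best[5] = max(3+13, 10+6, 36+0) = 36
best[6] = max(3+36, 10+10, 36+3, 31+0) = 39
best[7] = max(3+39, 10+13, 36+6, 31+3) = 42
One optimal cutting: 5 + 1 + 1 → ₹42.

42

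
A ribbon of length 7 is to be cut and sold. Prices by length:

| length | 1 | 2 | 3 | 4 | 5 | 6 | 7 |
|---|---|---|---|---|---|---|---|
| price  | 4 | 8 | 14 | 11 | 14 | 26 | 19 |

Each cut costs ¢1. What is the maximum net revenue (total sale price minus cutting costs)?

Build v[k] bottom-up: v[k] = max over allowed piece i of (p[i] + v[k−i]) − 1 per cut.
v[1] = 4
v[2] = 8
v[3] = 14
v[4] = 17  (first piece 1, then v[3]=14)
v[5] = 21  (first piece 2, then v[3]=14)
v[6] = 27  (first piece 3, then v[3]=14)
v[7] = 30  (first piece 1, then v[6]=27)
One optimal plan: pieces 3 + 3 + 1 (2 cuts) → ¢32 − ¢2 = ¢30.

30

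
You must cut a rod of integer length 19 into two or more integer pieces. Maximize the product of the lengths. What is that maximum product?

972

Define P[k] = max over 1≤i<k of i · max(k−i, P[k−i]); the inner max lets the remainder stay uncut if that's better.
P[2] = 1*max(1,0) = 1*1 = 1
P[3] = 1*max(2,1) = 1*2 = 2
P[4] = 2*max(2,1) = 2*2 = 4
P[5] = 2*max(3,2) = 2*3 = 6
P[6] = 3*max(3,2) = 3*3 = 9
P[7] = 2*max(5,6) = 2*6 = 12
P[8] = 2*max(6,9) = 2*9 = 18
P[9] = 3*max(6,9) = 3*9 = 27
P[10] = 2*max(8,18) = 2*18 = 36
P[11] = 2*max(9,27) = 2*27 = 54
P[12] = 3*max(9,27) = 3*27 = 81
P[13] = 2*max(11,54) = 2*54 = 108
P[14] = 2*max(12,81) = 2*81 = 162
P[15] = 3*max(12,81) = 3*81 = 243
P[16] = 2*max(14,162) = 2*162 = 324
P[17] = 2*max(15,243) = 2*243 = 486
P[18] = 3*max(15,243) = 3*243 = 729
P[19] = 2*max(17,486) = 2*486 = 972
One optimal split: 3 + 3 + 3 + 3 + 3 + 2 + 2; product 3*3*3*3*3*2*2 = 972.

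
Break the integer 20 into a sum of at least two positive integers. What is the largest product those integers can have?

1458

Fill prod[k] for k=2..20: at each k try every first piece i and multiply by the better of (k−i) uncut or prod[k−i].
Small cases: prod[2]=1, prod[3]=2, prod[4]=4, prod[5]=6, prod[6]=9, prod[7]=12, prod[8]=18, prod[9]=27, prod[10]=36, prod[11]=54, prod[12]=81.
prod[13] = 2×max(11,54) = 2×54 = 108
prod[14] = 2×max(12,81) = 2×81 = 162
prod[15] = 3×max(12,81) = 3×81 = 243
prod[16] = 2×max(14,162) = 2×162 = 324
prod[17] = 2×max(15,243) = 2×243 = 486
prod[18] = 3×max(15,243) = 3×243 = 729
prod[19] = 2×max(17,486) = 2×486 = 972
prod[20] = 2×max(18,729) = 2×729 = 1458
One optimal split: 3 + 3 + 3 + 3 + 3 + 3 + 2; product 3×3×3×3×3×3×2 = 1458.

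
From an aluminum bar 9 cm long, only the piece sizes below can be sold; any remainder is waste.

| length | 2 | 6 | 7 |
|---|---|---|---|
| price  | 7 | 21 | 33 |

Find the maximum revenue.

40

Build best[k] bottom-up: best[k] = max over allowed piece i of (p[i] + best[k−i]).
best[1] = 0
best[2] = 7
best[3] = 7
best[4] = 14  (first piece 2, then best[2]=7)
best[5] = 14
best[6] = 21  (first piece 2, then best[4]=14)
best[7] = 33
best[8] = 33
best[9] = 40  (first piece 2, then best[7]=33)
One optimal cutting: 7 + 2 → $40.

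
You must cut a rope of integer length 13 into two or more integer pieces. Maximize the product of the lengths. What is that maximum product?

Let prod[k] be the best product for length k (with at least one cut). For each first piece i, the rest contributes max(k−i, prod[k−i]).
prod[2] = 1*max(1,0) = 1*1 = 1
prod[3] = 1*max(2,1) = 1*2 = 2
prod[4] = 2*max(2,1) = 2*2 = 4
prod[5] = 2*max(3,2) = 2*3 = 6
prod[6] = 3*max(3,2) = 3*3 = 9
prod[7] = 2*max(5,6) = 2*6 = 12
prod[8] = 2*max(6,9) = 2*9 = 18
prod[9] = 3*max(6,9) = 3*9 = 27
prod[10] = 2*max(8,18) = 2*18 = 36
prod[11] = 2*max(9,27) = 2*27 = 54
prod[12] = 3*max(9,27) = 3*27 = 81
prod[13] = 2*max(11,54) = 2*54 = 108
One optimal split: 3 + 3 + 3 + 2 + 2; product 3*3*3*2*2 = 108.

108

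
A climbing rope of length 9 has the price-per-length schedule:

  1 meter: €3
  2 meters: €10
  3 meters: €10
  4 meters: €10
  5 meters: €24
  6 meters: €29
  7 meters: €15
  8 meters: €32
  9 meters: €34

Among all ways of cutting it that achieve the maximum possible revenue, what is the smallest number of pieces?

3

Build r[k] bottom-up: r[k] = max over allowed piece i of (p[i] + r[k−i]).
r[1] = 3
r[2] = 10
r[3] = 13  (first piece 1, then r[2]=10)
r[4] = 20  (first piece 2, then r[2]=10)
r[5] = 24
r[6] = 30  (first piece 2, then r[4]=20)
r[7] = 34  (first piece 2, then r[5]=24)
r[8] = 40  (first piece 2, then r[6]=30)
r[9] = 44  (first piece 2, then r[7]=34)
Maximum revenue is €44.
Now minimize piece count subject to staying optimal: for each k, pieces[k] = 1 + min over i with p[i]+r[k−i]=r[k] of pieces[k−i].
pieces[6] = 3
pieces[7] = 2
pieces[8] = 4
pieces[9] = 3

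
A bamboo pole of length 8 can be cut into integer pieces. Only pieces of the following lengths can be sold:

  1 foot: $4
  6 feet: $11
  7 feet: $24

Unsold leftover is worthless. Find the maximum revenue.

32

Let r[k] be the best obtainable value from length k. For each k, try every first piece i and keep the best of price[i] + r[k−i].
r[1] = 4
r[2] = 8  (first piece 1, then r[1]=4)
r[3] = 12  (first piece 1, then r[2]=8)
r[4] = 16  (first piece 1, then r[3]=12)
r[5] = 20  (first piece 1, then r[4]=16)
r[6] = max(4+20, 11+0) = 24
r[7] = max(4+24, 11+4, 24+0) = 28
r[8] = max(4+28, 11+8, 24+4) = 32
One optimal cutting: 1 + 1 + 1 + 1 + 1 + 1 + 1 + 1 → $32.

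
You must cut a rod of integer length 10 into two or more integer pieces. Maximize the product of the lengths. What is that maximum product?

Fill f[k] for k=2..10: at each k try every first piece i and multiply by the better of (k−i) uncut or f[k−i].
Small cases: f[2]=1, f[3]=2, f[4]=4.
f[5] = 2·max(3,2) = 2·3 = 6
f[6] = 3·max(3,2) = 3·3 = 9
f[7] = 2·max(5,6) = 2·6 = 12
f[8] = 2·max(6,9) = 2·9 = 18
f[9] = 3·max(6,9) = 3·9 = 27
f[10] = 2·max(8,18) = 2·18 = 36
One optimal split: 3 + 3 + 2 + 2; product 3·3·2·2 = 36.

36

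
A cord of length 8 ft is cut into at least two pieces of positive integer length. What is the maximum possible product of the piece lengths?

Define P[k] = max over 1≤i<k of i · max(k−i, P[k−i]); the inner max lets the remainder stay uncut if that's better.
P[2] = 1×max(1,0) = 1×1 = 1
P[3] = 1×max(2,1) = 1×2 = 2
P[4] = 2×max(2,1) = 2×2 = 4
P[5] = 2×max(3,2) = 2×3 = 6
P[6] = 3×max(3,2) = 3×3 = 9
P[7] = 2×max(5,6) = 2×6 = 12
P[8] = 2×max(6,9) = 2×9 = 18
One optimal split: 3 + 3 + 2; product 3×3×2 = 18.

18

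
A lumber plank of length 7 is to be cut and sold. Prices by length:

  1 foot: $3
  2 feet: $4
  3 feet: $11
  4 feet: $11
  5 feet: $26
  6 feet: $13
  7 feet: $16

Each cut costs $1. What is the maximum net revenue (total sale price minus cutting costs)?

30

Let net[k] be the best obtainable value from length k. For each k, try every first piece i and keep the best of price[i] + net[k−i] minus the 1 cut fee when i<k.
net[1] = 3
net[2] = max(3+3-1, 4+0) = 5
net[3] = max(3+5-1, 4+3-1, 11+0) = 11
net[4] = max(3+11-1, 4+5-1, 11+3-1, 11+0) = 13
net[5] = max(3+13-1, 4+11-1, 11+5-1, 11+3-1, 26+0) = 26
net[6] = max(3+26-1, 4+13-1, 11+11-1, 11+5-1, 26+3-1, 13+0) = 28
net[7] = max(3+28-1, 4+26-1, 11+13-1, …, 13+3-1, 16+0) = 30
One optimal plan: pieces 5 + 1 + 1 (2 cuts) → $32 − $2 = $30.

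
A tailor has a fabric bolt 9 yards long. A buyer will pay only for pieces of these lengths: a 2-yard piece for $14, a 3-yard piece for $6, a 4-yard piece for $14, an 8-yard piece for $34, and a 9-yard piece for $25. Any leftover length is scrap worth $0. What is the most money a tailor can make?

Consider every possible first cut. best[k] is the best of p[i]+best[k−i] over all sellable i≤k.
best[1] = 0
best[2] = 14
best[3] = 14
best[4] = 28  (first piece 2, then best[2]=14)
best[5] = 28
best[6] = 42  (first piece 2, then best[4]=28)
best[7] = 42
best[8] = 56  (first piece 2, then best[6]=42)
best[9] = 56
One optimal cutting: pieces 2 + 2 + 2 + 2 with 1 yard of scrap → $56.

56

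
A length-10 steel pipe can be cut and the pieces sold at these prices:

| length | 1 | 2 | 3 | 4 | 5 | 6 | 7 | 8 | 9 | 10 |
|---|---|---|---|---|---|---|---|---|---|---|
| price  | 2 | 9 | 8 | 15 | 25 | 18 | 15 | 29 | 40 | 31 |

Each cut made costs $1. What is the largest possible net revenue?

49

Let r[k] be the best obtainable value from length k. For each k, try every first piece i and keep the best of price[i] + r[k−i] minus the 1 cut fee when i<k.
r[1] = 2
r[2] = 9
r[3] = 10  (first piece 1, then r[2]=9)
r[4] = 17  (first piece 2, then r[2]=9)
r[5] = 25
r[6] = 26  (first piece 1, then r[5]=25)
r[7] = 33  (first piece 2, then r[5]=25)
r[8] = 34  (first piece 1, then r[7]=33)
r[9] = 41  (first piece 2, then r[7]=33)
r[10] = 49  (first piece 5, then r[5]=25)
One optimal plan: pieces 5 + 5 (1 cut) → $50 − $1 = $49.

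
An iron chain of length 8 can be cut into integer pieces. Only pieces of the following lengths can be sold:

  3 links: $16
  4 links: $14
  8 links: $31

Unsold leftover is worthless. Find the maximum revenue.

Let best[k] be the best obtainable value from length k. For each k, try every first piece i and keep the best of price[i] + best[k−i].
best[1] = 0
best[2] = 0
best[3] = 16
best[4] = max(16+0, 14+0) = 16
best[5] = max(16+0, 14+0) = 16
best[6] = max(16+16, 14+0) = 32
best[7] = max(16+16, 14+16) = 32
best[8] = max(16+16, 14+16, 31+0) = 32
One optimal cutting: pieces 3 + 3 with 2 links of scrap → $32.

32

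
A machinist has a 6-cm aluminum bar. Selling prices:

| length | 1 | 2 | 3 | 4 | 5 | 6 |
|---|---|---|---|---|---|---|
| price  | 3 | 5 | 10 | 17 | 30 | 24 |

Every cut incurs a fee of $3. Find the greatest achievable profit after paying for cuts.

30

Build v[k] bottom-up: v[k] = max over allowed piece i of (p[i] + v[k−i]) − 3 per cut.
v[1] = 3
v[2] = max(3+3-3, 5+0) = 5
v[3] = max(3+5-3, 5+3-3, 10+0) = 10
v[4] = max(3+10-3, 5+5-3, 10+3-3, 17+0) = 17
v[5] = max(3+17-3, 5+10-3, 10+5-3, 17+3-3, 30+0) = 30
v[6] = max(3+30-3, 5+17-3, 10+10-3, 17+5-3, 30+3-3, 24+0) = 30
One optimal plan: pieces 5 + 1 (1 cut) → $33 − $3 = $30.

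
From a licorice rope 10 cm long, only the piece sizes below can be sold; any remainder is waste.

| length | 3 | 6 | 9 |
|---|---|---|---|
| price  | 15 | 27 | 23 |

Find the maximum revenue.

45

Build best[k] bottom-up: best[k] = max over allowed piece i of (p[i] + best[k−i]).
best[1] = 0
best[2] = 0
best[3] = 15
best[4] = 15
best[5] = 15
best[6] = max(15+15, 27+0) = 30
best[7] = max(15+15, 27+0) = 30
best[8] = max(15+15, 27+0) = 30
best[9] = max(15+30, 27+15, 23+0) = 45
best[10] = max(15+30, 27+15, 23+0) = 45
One optimal cutting: pieces 3 + 3 + 3 with 1 cm of scrap → ¢45.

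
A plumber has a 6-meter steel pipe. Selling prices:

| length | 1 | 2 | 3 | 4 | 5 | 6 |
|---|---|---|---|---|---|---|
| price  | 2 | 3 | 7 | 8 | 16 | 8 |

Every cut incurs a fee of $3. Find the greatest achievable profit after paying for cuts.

Build v[k] bottom-up: v[k] = max over allowed piece i of (p[i] + v[k−i]) − 3 per cut.
v[1] = 2
v[2] = max(2+2-3, 3+0) = 3
v[3] = max(2+3-3, 3+2-3, 7+0) = 7
v[4] = max(2+7-3, 3+3-3, 7+2-3, 8+0) = 8
v[5] = max(2+8-3, 3+7-3, 7+3-3, 8+2-3, 16+0) = 16
v[6] = max(2+16-3, 3+8-3, 7+7-3, 8+3-3, 16+2-3, 8+0) = 15
One optimal plan: pieces 5 + 1 (1 cut) → $18 − $3 = $15.

15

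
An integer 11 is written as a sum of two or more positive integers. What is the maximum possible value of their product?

54

Let P[k] be the best product for length k (with at least one cut). For each first piece i, the rest contributes max(k−i, P[k−i]).
Small cases: P[2]=1, P[3]=2, P[4]=4, P[5]=6, P[6]=9.
P[7] = max(1*9, 2*6, 3*4, 4*3, 5*2, 6*1) = 12
P[8] = max(1*12, 2*9, 3*6, …, 6*2, 7*1) = 18
P[9] = max(1*18, 2*12, 3*9, …, 7*2, 8*1) = 27
P[10] = max(1*27, 2*18, 3*12, …, 8*2, 9*1) = 36
P[11] = max(1*36, 2*27, 3*18, …, 9*2, 10*1) = 54
One optimal split: 3 + 3 + 3 + 2; product 3*3*3*2 = 54.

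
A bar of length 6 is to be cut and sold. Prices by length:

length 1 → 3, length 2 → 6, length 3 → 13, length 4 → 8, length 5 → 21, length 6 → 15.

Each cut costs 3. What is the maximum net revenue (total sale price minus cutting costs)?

Consider every possible first cut. v[k] is the best of p[i]+v[k−i] over all sellable i≤k, charging 3 whenever i<k.
v[1] = 3
v[2] = max(3+3-3, 6+0) = 6
v[3] = max(3+6-3, 6+3-3, 13+0) = 13
v[4] = max(3+13-3, 6+6-3, 13+3-3, 8+0) = 13
v[5] = max(3+13-3, 6+13-3, 13+6-3, 8+3-3, 21+0) = 21
v[6] = max(3+21-3, 6+13-3, 13+13-3, 8+6-3, 21+3-3, 15+0) = 23
One optimal plan: pieces 3 + 3 (1 cut) → 26 − 3 = 23.

23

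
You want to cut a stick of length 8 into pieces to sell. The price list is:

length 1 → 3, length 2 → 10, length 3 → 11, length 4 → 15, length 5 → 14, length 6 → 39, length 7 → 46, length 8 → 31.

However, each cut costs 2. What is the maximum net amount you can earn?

47

Consider every possible first cut. v[k] is the best of p[i]+v[k−i] over all sellable i≤k, charging 2 whenever i<k.
v[1] = 3
v[2] = 10
v[3] = 11  (first piece 1, then v[2]=10)
v[4] = 18  (first piece 2, then v[2]=10)
v[5] = 19  (first piece 1, then v[4]=18)
v[6] = 39
v[7] = 46
v[8] = 47  (first piece 1, then v[7]=46)
One optimal plan: pieces 7 + 1 (1 cut) → 49 − 2 = 47.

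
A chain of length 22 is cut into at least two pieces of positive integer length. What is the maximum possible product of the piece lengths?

2916

Define f[k] = max over 1≤i<k of i · max(k−i, f[k−i]); the inner max lets the remainder stay uncut if that's better.
Small cases: f[2]=1, f[3]=2, f[4]=4, f[5]=6, f[6]=9, f[7]=12, f[8]=18, f[9]=27, f[10]=36, f[11]=54, f[12]=81, f[13]=108, f[14]=162, f[15]=243, f[16]=324, f[17]=486.
f[18] = max(1·486, 2·324, 3·243, …, 16·2, 17·1) = 729
f[19] = max(1·729, 2·486, 3·324, …, 17·2, 18·1) = 972
f[20] = max(1·972, 2·729, 3·486, …, 18·2, 19·1) = 1458
f[21] = max(1·1458, 2·972, 3·729, …, 19·2, 20·1) = 2187
f[22] = max(1·2187, 2·1458, 3·972, …, 20·2, 21·1) = 2916
One optimal split: 3 + 3 + 3 + 3 + 3 + 3 + 2 + 2; product 3·3·3·3·3·3·2·2 = 2916.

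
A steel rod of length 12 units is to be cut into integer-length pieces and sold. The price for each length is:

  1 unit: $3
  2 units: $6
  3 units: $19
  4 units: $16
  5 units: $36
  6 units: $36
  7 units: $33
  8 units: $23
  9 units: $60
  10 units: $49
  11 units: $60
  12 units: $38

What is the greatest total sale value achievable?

Consider every possible first cut. R[k] is the best of p[i]+R[k−i] over all sellable i≤k.
R[1] = 3
R[2] = 6  (first piece 1, then R[1]=3)
R[3] = 19
R[4] = 22  (first piece 1, then R[3]=19)
R[5] = 36
R[6] = 39  (first piece 1, then R[5]=36)
R[7] = 42  (first piece 1, then R[6]=39)
R[8] = 55  (first piece 3, then R[5]=36)
R[9] = 60
R[10] = 72  (first piece 5, then R[5]=36)
R[11] = 75  (first piece 1, then R[10]=72)
R[12] = 79  (first piece 3, then R[9]=60)
One optimal cutting: 9 + 3 → $60 + $19 = $79.

79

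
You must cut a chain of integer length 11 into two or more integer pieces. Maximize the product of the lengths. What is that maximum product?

54

Let f[k] be the best product for length k (with at least one cut). For each first piece i, the rest contributes max(k−i, f[k−i]).
Small cases: f[2]=1, f[3]=2, f[4]=4.
f[5] = 2·max(3,2) = 2·3 = 6
f[6] = 3·max(3,2) = 3·3 = 9
f[7] = 2·max(5,6) = 2·6 = 12
f[8] = 2·max(6,9) = 2·9 = 18
f[9] = 3·max(6,9) = 3·9 = 27
f[10] = 2·max(8,18) = 2·18 = 36
f[11] = 2·max(9,27) = 2·27 = 54
One optimal split: 3 + 3 + 3 + 2; product 3·3·3·2 = 54.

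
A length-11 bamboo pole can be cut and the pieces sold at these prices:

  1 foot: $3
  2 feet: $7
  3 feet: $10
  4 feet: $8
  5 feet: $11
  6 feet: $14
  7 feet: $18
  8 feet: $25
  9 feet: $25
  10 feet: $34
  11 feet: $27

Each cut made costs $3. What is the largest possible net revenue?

34

Build net[k] bottom-up: net[k] = max over allowed piece i of (p[i] + net[k−i]) − 3 per cut.
net[1] = 3
net[2] = max(3+3-3, 7+0) = 7
net[3] = max(3+7-3, 7+3-3, 10+0) = 10
net[4] = max(3+10-3, 7+7-3, 10+3-3, 8+0) = 11
net[5] = max(3+11-3, 7+10-3, 10+7-3, 8+3-3, 11+0) = 14
net[6] = max(3+14-3, 7+11-3, 10+10-3, 8+7-3, 11+3-3, 14+0) = 17
net[7] = max(3+17-3, 7+14-3, 10+11-3, …, 14+3-3, 18+0) = 18
net[8] = max(3+18-3, 7+17-3, 10+14-3, …, 18+3-3, 25+0) = 25
net[9] = max(3+25-3, 7+18-3, 10+17-3, …, 25+3-3, 25+0) = 25
net[10] = max(3+25-3, 7+25-3, 10+18-3, …, 25+3-3, 34+0) = 34
net[11] = max(3+34-3, 7+25-3, 10+25-3, …, 34+3-3, 27+0) = 34
One optimal plan: pieces 10 + 1 (1 cut) → $37 − $3 = $34.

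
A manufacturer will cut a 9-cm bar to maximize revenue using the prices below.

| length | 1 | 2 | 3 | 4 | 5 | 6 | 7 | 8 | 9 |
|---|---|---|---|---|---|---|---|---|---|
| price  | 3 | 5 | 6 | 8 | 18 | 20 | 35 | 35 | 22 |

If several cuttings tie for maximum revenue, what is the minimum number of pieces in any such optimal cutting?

3

Consider every possible first cut. r[k] is the best of p[i]+r[k−i] over all sellable i≤k.
r[1] = 3
r[2] = 6  (first piece 1, then r[1]=3)
r[3] = 9  (first piece 1, then r[2]=6)
r[4] = 12  (first piece 1, then r[3]=9)
r[5] = 18
r[6] = 21  (first piece 1, then r[5]=18)
r[7] = 35
r[8] = 38  (first piece 1, then r[7]=35)
r[9] = 41  (first piece 1, then r[8]=38)
Maximum revenue is 41.
Now minimize piece count subject to staying optimal: for each k, pieces[k] = 1 + min over i with p[i]+r[k−i]=r[k] of pieces[k−i].
pieces[6] = 2
pieces[7] = 1
pieces[8] = 2
pieces[9] = 3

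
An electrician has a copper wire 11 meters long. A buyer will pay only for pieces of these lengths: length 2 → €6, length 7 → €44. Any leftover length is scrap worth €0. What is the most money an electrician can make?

56

Consider every possible first cut. r[k] is the best of p[i]+r[k−i] over all sellable i≤k.
r[1] = 0
r[2] = 6
r[3] = 6
r[4] = 12  (first piece 2, then r[2]=6)
r[5] = 12
r[6] = 18  (first piece 2, then r[4]=12)
r[7] = max(6+12, 44+0) = 44
r[8] = max(6+18, 44+0) = 44
r[9] = max(6+44, 44+6) = 50
r[10] = max(6+44, 44+6) = 50
r[11] = max(6+50, 44+12) = 56
One optimal cutting: 7 + 2 + 2 → €56.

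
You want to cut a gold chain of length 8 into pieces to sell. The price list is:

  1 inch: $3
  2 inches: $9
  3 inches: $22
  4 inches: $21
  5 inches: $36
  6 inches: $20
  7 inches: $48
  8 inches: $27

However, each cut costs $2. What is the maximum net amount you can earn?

56

Build net[k] bottom-up: net[k] = max over allowed piece i of (p[i] + net[k−i]) − 2 per cut.
net[1] = 3
net[2] = max(3+3-2, 9+0) = 9
net[3] = max(3+9-2, 9+3-2, 22+0) = 22
net[4] = max(3+22-2, 9+9-2, 22+3-2, 21+0) = 23
net[5] = max(3+23-2, 9+22-2, 22+9-2, 21+3-2, 36+0) = 36
net[6] = max(3+36-2, 9+23-2, 22+22-2, 21+9-2, 36+3-2, 20+0) = 42
net[7] = max(3+42-2, 9+36-2, 22+23-2, …, 20+3-2, 48+0) = 48
net[8] = max(3+48-2, 9+42-2, 22+36-2, …, 48+3-2, 27+0) = 56
One optimal plan: pieces 5 + 3 (1 cut) → $58 − $2 = $56.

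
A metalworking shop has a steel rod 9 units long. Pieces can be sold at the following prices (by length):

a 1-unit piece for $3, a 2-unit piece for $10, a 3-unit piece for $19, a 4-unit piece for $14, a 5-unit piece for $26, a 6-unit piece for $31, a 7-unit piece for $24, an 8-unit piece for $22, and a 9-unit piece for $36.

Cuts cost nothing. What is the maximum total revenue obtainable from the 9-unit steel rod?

57

Consider every possible first cut. R[k] is the best of p[i]+R[k−i] over all sellable i≤k.
R[1] = 3
R[2] = 10
R[3] = 19
R[4] = 22  (first piece 1, then R[3]=19)
R[5] = 29  (first piece 2, then R[3]=19)
R[6] = 38  (first piece 3, then R[3]=19)
R[7] = 41  (first piece 1, then R[6]=38)
R[8] = 48  (first piece 2, then R[6]=38)
R[9] = 57  (first piece 3, then R[6]=38)
One optimal cutting: 3 + 3 + 3 → $19 + $19 + $19 = $57.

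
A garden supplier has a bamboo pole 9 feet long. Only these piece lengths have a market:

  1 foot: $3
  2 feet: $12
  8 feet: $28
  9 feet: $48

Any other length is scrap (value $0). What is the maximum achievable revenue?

51

Build r[k] bottom-up: r[k] = max over allowed piece i of (p[i] + r[k−i]).
r[1] = 3
r[2] = 12
r[3] = 15  (first piece 1, then r[2]=12)
r[4] = 24  (first piece 2, then r[2]=12)
r[5] = 27  (first piece 1, then r[4]=24)
r[6] = 36  (first piece 2, then r[4]=24)
r[7] = 39  (first piece 1, then r[6]=36)
r[8] = 48  (first piece 2, then r[6]=36)
r[9] = 51  (first piece 1, then r[8]=48)
One optimal cutting: 2 + 2 + 2 + 2 + 1 → $51.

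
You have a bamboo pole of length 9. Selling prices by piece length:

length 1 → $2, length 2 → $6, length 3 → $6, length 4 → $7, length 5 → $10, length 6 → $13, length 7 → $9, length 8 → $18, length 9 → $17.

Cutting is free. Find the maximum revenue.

Let r[k] be the best obtainable value from length k. For each k, try every first piece i and keep the best of price[i] + r[k−i].
r[1] = 2
r[2] = max(2+2, 6+0) = 6
r[3] = max(2+6, 6+2, 6+0) = 8
r[4] = max(2+8, 6+6, 6+2, 7+0) = 12
r[5] = max(2+12, 6+8, 6+6, 7+2, 10+0) = 14
r[6] = max(2+14, 6+12, 6+8, 7+6, 10+2, 13+0) = 18
r[7] = max(2+18, 6+14, 6+12, …, 13+2, 9+0) = 20
r[8] = max(2+20, 6+18, 6+14, …, 9+2, 18+0) = 24
r[9] = max(2+24, 6+20, 6+18, …, 18+2, 17+0) = 26
One optimal cutting: 2 + 2 + 2 + 2 + 1 → $6 + $6 + $6 + $6 + $2 = $26.

26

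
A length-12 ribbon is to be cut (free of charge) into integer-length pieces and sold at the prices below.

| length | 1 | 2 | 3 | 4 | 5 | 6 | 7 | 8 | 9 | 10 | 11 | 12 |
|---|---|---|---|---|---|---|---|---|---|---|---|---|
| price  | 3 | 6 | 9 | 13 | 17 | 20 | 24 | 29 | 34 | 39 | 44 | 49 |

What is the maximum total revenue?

Build R[k] bottom-up: R[k] = max over allowed piece i of (p[i] + R[k−i]).
R[1] = 3
R[2] = max(3+3, 6+0) = 6
R[3] = max(3+6, 6+3, 9+0) = 9
R[4] = max(3+9, 6+6, 9+3, 13+0) = 13
R[5] = max(3+13, 6+9, 9+6, 13+3, 17+0) = 17
R[6] = max(3+17, 6+13, 9+9, 13+6, 17+3, 20+0) = 20
R[7] = max(3+20, 6+17, 9+13, …, 20+3, 24+0) = 24
R[8] = max(3+24, 6+20, 9+17, …, 24+3, 29+0) = 29
R[9] = max(3+29, 6+24, 9+20, …, 29+3, 34+0) = 34
R[10] = max(3+34, 6+29, 9+24, …, 34+3, 39+0) = 39
R[11] = max(3+39, 6+34, 9+29, …, 39+3, 44+0) = 44
R[12] = max(3+44, 6+39, 9+34, …, 44+3, 49+0) = 49
Best is to sell the whole 12-inch piece uncut for ¢49.

49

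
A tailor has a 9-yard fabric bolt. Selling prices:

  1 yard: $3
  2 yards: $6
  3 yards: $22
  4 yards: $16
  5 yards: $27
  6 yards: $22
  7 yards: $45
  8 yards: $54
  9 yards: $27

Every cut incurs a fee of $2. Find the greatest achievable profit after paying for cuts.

62

Consider every possible first cut. r[k] is the best of p[i]+r[k−i] over all sellable i≤k, charging 2 whenever i<k.
r[1] = 3
r[2] = max(3+3-2, 6+0) = 6
r[3] = max(3+6-2, 6+3-2, 22+0) = 22
r[4] = max(3+22-2, 6+6-2, 22+3-2, 16+0) = 23
r[5] = max(3+23-2, 6+22-2, 22+6-2, 16+3-2, 27+0) = 27
r[6] = max(3+27-2, 6+23-2, 22+22-2, 16+6-2, 27+3-2, 22+0) = 42
r[7] = max(3+42-2, 6+27-2, 22+23-2, …, 22+3-2, 45+0) = 45
r[8] = max(3+45-2, 6+42-2, 22+27-2, …, 45+3-2, 54+0) = 54
r[9] = max(3+54-2, 6+45-2, 22+42-2, …, 54+3-2, 27+0) = 62
One optimal plan: pieces 3 + 3 + 3 (2 cuts) → $66 − $4 = $62.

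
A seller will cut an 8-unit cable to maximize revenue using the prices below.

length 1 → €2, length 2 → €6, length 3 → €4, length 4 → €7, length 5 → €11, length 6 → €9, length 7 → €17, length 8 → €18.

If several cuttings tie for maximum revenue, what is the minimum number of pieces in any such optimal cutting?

Consider every possible first cut. r[k] is the best of p[i]+r[k−i] over all sellable i≤k.
r[1] = 2
r[2] = 6
r[3] = 8  (first piece 1, then r[2]=6)
r[4] = 12  (first piece 2, then r[2]=6)
r[5] = 14  (first piece 1, then r[4]=12)
r[6] = 18  (first piece 2, then r[4]=12)
r[7] = 20  (first piece 1, then r[6]=18)
r[8] = 24  (first piece 2, then r[6]=18)
Maximum revenue is €24.
Now minimize piece count subject to staying optimal: for each k, pieces[k] = 1 + min over i with p[i]+r[k−i]=r[k] of pieces[k−i].
pieces[5] = 3
pieces[6] = 3
pieces[7] = 4
pieces[8] = 4

4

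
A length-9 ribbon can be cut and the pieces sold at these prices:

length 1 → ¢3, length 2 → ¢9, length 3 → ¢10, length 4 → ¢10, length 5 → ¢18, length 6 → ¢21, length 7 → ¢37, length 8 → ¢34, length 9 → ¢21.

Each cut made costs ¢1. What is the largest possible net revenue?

Let r[k] be the best obtainable value from length k. For each k, try every first piece i and keep the best of price[i] + r[k−i] minus the 1 cut fee when i<k.
r[1] = 3
r[2] = max(3+3-1, 9+0) = 9
r[3] = max(3+9-1, 9+3-1, 10+0) = 11
r[4] = max(3+11-1, 9+9-1, 10+3-1, 10+0) = 17
r[5] = max(3+17-1, 9+11-1, 10+9-1, 10+3-1, 18+0) = 19
r[6] = max(3+19-1, 9+17-1, 10+11-1, 10+9-1, 18+3-1, 21+0) = 25
r[7] = max(3+25-1, 9+19-1, 10+17-1, …, 21+3-1, 37+0) = 37
r[8] = max(3+37-1, 9+25-1, 10+19-1, …, 37+3-1, 34+0) = 39
r[9] = max(3+39-1, 9+37-1, 10+25-1, …, 34+3-1, 21+0) = 45
One optimal plan: pieces 7 + 2 (1 cut) → ¢46 − ¢1 = ¢45.

45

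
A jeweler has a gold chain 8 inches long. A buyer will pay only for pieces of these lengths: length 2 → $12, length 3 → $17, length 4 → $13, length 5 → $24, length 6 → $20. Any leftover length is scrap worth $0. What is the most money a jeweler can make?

48

Consider every possible first cut. best[k] is the best of p[i]+best[k−i] over all sellable i≤k.
best[1] = 0
best[2] = 12
best[3] = max(12+0, 17+0) = 17
best[4] = max(12+12, 17+0, 13+0) = 24
best[5] = max(12+17, 17+12, 13+0, 24+0) = 29
best[6] = max(12+24, 17+17, 13+12, 24+0, 20+0) = 36
best[7] = max(12+29, 17+24, 13+17, 24+12, 20+0) = 41
best[8] = max(12+36, 17+29, 13+24, 24+17, 20+12) = 48
One optimal cutting: 2 + 2 + 2 + 2 → $48.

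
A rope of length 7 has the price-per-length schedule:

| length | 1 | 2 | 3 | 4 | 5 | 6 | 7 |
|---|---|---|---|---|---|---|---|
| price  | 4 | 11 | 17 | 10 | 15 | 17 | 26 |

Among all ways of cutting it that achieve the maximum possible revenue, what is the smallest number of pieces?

Build r[k] bottom-up: r[k] = max over allowed piece i of (p[i] + r[k−i]).
r[1] = 4
r[2] = 11
r[3] = 17
r[4] = 22  (first piece 2, then r[2]=11)
r[5] = 28  (first piece 2, then r[3]=17)
r[6] = 34  (first piece 3, then r[3]=17)
r[7] = 39  (first piece 2, then r[5]=28)
Maximum revenue is €39.
Now minimize piece count subject to staying optimal: for each k, pieces[k] = 1 + min over i with p[i]+r[k−i]=r[k] of pieces[k−i].
pieces[4] = 2
pieces[5] = 2
pieces[6] = 2
pieces[7] = 3

3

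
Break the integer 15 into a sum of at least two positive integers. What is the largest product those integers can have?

Define P[k] = max over 1≤i<k of i · max(k−i, P[k−i]); the inner max lets the remainder stay uncut if that's better.
Small cases: P[2]=1, P[3]=2, P[4]=4, P[5]=6, P[6]=9, P[7]=12, P[8]=18.
P[9] = 3·max(6,9) = 3·9 = 27
P[10] = 2·max(8,18) = 2·18 = 36
P[11] = 2·max(9,27) = 2·27 = 54
P[12] = 3·max(9,27) = 3·27 = 81
P[13] = 2·max(11,54) = 2·54 = 108
P[14] = 2·max(12,81) = 2·81 = 162
P[15] = 3·max(12,81) = 3·81 = 243
One optimal split: 3 + 3 + 3 + 3 + 3; product 3·3·3·3·3 = 243.

243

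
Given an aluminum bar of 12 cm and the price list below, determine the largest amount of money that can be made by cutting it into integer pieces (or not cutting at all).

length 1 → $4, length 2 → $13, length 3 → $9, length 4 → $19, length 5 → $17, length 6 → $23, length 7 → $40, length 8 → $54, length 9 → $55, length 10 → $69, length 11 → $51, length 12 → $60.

Build v[k] bottom-up: v[k] = max over allowed piece i of (p[i] + v[k−i]).
v[1] = 4
v[2] = max(4+4, 13+0) = 13
v[3] = max(4+13, 13+4, 9+0) = 17
v[4] = max(4+17, 13+13, 9+4, 19+0) = 26
v[5] = max(4+26, 13+17, 9+13, 19+4, 17+0) = 30
v[6] = max(4+30, 13+26, 9+17, 19+13, 17+4, 23+0) = 39
v[7] = max(4+39, 13+30, 9+26, …, 23+4, 40+0) = 43
v[8] = max(4+43, 13+39, 9+30, …, 40+4, 54+0) = 54
v[9] = max(4+54, 13+43, 9+39, …, 54+4, 55+0) = 58
v[10] = max(4+58, 13+54, 9+43, …, 55+4, 69+0) = 69
v[11] = max(4+69, 13+58, 9+54, …, 69+4, 51+0) = 73
v[12] = max(4+73, 13+69, 9+58, …, 51+4, 60+0) = 82
One optimal cutting: 10 + 2 → $69 + $13 = $82.

82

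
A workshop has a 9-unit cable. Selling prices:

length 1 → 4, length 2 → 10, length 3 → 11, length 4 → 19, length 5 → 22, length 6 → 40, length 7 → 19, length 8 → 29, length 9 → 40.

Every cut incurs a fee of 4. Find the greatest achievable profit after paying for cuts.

47

Build r[k] bottom-up: r[k] = max over allowed piece i of (p[i] + r[k−i]) − 4 per cut.
r[1] = 4
r[2] = 10
r[3] = 11
r[4] = 19
r[5] = 22
r[6] = 40
r[7] = 40  (first piece 1, then r[6]=40)
r[8] = 46  (first piece 2, then r[6]=40)
r[9] = 47  (first piece 3, then r[6]=40)
One optimal plan: pieces 6 + 3 (1 cut) → 51 − 4 = 47.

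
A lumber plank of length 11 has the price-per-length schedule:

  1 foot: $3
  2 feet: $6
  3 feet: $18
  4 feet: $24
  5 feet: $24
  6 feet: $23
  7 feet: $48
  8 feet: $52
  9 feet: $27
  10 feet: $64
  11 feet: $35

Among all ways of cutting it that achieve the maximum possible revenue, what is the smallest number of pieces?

2

Build r[k] bottom-up: r[k] = max over allowed piece i of (p[i] + r[k−i]).
r[1] = 3
r[2] = max(3+3, 6+0) = 6
r[3] = max(3+6, 6+3, 18+0) = 18
r[4] = max(3+18, 6+6, 18+3, 24+0) = 24
r[5] = max(3+24, 6+18, 18+6, 24+3, 24+0) = 27
r[6] = max(3+27, 6+24, 18+18, 24+6, 24+3, 23+0) = 36
r[7] = max(3+36, 6+27, 18+24, …, 23+3, 48+0) = 48
r[8] = max(3+48, 6+36, 18+27, …, 48+3, 52+0) = 52
r[9] = max(3+52, 6+48, 18+36, …, 52+3, 27+0) = 55
r[10] = max(3+55, 6+52, 18+48, …, 27+3, 64+0) = 66
r[11] = max(3+66, 6+55, 18+52, …, 64+3, 35+0) = 72
Maximum revenue is $72.
Now minimize piece count subject to staying optimal: for each k, pieces[k] = 1 + min over i with p[i]+r[k−i]=r[k] of pieces[k−i].
pieces[8] = 1
pieces[9] = 2
pieces[10] = 2
pieces[11] = 2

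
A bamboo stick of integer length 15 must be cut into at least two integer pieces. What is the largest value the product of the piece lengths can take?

Define P[k] = max over 1≤i<k of i · max(k−i, P[k−i]); the inner max lets the remainder stay uncut if that's better.
P[2] = 1×max(1,0) = 1×1 = 1
P[3] = 1×max(2,1) = 1×2 = 2
P[4] = 2×max(2,1) = 2×2 = 4
P[5] = 2×max(3,2) = 2×3 = 6
P[6] = 3×max(3,2) = 3×3 = 9
P[7] = 2×max(5,6) = 2×6 = 12
P[8] = 2×max(6,9) = 2×9 = 18
P[9] = 3×max(6,9) = 3×9 = 27
P[10] = 2×max(8,18) = 2×18 = 36
P[11] = 2×max(9,27) = 2×27 = 54
P[12] = 3×max(9,27) = 3×27 = 81
P[13] = 2×max(11,54) = 2×54 = 108
P[14] = 2×max(12,81) = 2×81 = 162
P[15] = 3×max(12,81) = 3×81 = 243
One optimal split: 3 + 3 + 3 + 3 + 3; product 3×3×3×3×3 = 243.

243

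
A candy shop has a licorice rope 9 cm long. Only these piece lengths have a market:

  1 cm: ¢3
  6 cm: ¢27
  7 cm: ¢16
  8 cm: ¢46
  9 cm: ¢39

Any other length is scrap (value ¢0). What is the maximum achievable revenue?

49

Build r[k] bottom-up: r[k] = max over allowed piece i of (p[i] + r[k−i]).
r[1] = 3
r[2] = 6  (first piece 1, then r[1]=3)
r[3] = 9  (first piece 1, then r[2]=6)
r[4] = 12  (first piece 1, then r[3]=9)
r[5] = 15  (first piece 1, then r[4]=12)
r[6] = 27
r[7] = 30  (first piece 1, then r[6]=27)
r[8] = 46
r[9] = 49  (first piece 1, then r[8]=46)
One optimal cutting: 8 + 1 → ¢49.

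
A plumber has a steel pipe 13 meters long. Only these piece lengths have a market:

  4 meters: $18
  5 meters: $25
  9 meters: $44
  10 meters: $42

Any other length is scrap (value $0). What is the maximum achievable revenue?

62

Let f[k] be the best obtainable value from length k. For each k, try every first piece i and keep the best of price[i] + f[k−i].
f[1] = 0
f[2] = 0
f[3] = 0
f[4] = 18
f[5] = max(18+0, 25+0) = 25
f[6] = max(18+0, 25+0) = 25
f[7] = max(18+0, 25+0) = 25
f[8] = max(18+18, 25+0) = 36
f[9] = max(18+25, 25+18, 44+0) = 44
f[10] = max(18+25, 25+25, 44+0, 42+0) = 50
f[11] = max(18+25, 25+25, 44+0, 42+0) = 50
f[12] = max(18+36, 25+25, 44+0, 42+0) = 54
f[13] = max(18+44, 25+36, 44+18, 42+0) = 62
One optimal cutting: 9 + 4 → $62.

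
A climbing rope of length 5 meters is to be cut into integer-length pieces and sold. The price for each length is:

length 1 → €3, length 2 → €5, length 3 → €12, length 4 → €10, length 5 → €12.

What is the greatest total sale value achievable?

18

Let v[k] be the best obtainable value from length k. For each k, try every first piece i and keep the best of price[i] + v[k−i].
v[1] = 3
v[2] = 6  (first piece 1, then v[1]=3)
v[3] = 12
v[4] = 15  (first piece 1, then v[3]=12)
v[5] = 18  (first piece 1, then v[4]=15)
One optimal cutting: 3 + 1 + 1 → €12 + €3 + €3 = €18.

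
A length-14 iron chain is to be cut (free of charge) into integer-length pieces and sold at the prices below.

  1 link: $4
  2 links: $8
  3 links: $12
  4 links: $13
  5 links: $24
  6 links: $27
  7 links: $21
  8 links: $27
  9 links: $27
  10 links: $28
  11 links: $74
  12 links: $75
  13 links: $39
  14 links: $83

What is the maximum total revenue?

86

Build v[k] bottom-up: v[k] = max over allowed piece i of (p[i] + v[k−i]).
v[1] = 4
v[2] = 8  (first piece 1, then v[1]=4)
v[3] = 12  (first piece 1, then v[2]=8)
v[4] = 16  (first piece 1, then v[3]=12)
v[5] = 24
v[6] = 28  (first piece 1, then v[5]=24)
v[7] = 32  (first piece 1, then v[6]=28)
v[8] = 36  (first piece 1, then v[7]=32)
v[9] = 40  (first piece 1, then v[8]=36)
v[10] = 48  (first piece 5, then v[5]=24)
v[11] = 74
v[12] = 78  (first piece 1, then v[11]=74)
v[13] = 82  (first piece 1, then v[12]=78)
v[14] = 86  (first piece 1, then v[13]=82)
One optimal cutting: 11 + 1 + 1 + 1 → $74 + $4 + $4 + $4 = $86.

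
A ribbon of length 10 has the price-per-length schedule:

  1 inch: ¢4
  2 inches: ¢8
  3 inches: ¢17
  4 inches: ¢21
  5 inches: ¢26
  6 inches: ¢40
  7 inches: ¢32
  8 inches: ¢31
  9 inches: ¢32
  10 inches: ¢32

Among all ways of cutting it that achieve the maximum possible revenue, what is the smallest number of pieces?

2

Consider every possible first cut. r[k] is the best of p[i]+r[k−i] over all sellable i≤k.
r[1] = 4
r[2] = 8  (first piece 1, then r[1]=4)
r[3] = 17
r[4] = 21  (first piece 1, then r[3]=17)
r[5] = 26
r[6] = 40
r[7] = 44  (first piece 1, then r[6]=40)
r[8] = 48  (first piece 1, then r[7]=44)
r[9] = 57  (first piece 3, then r[6]=40)
r[10] = 61  (first piece 1, then r[9]=57)
Maximum revenue is ¢61.
Now minimize piece count subject to staying optimal: for each k, pieces[k] = 1 + min over i with p[i]+r[k−i]=r[k] of pieces[k−i].
pieces[7] = 2
pieces[8] = 2
pieces[9] = 2
pieces[10] = 2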